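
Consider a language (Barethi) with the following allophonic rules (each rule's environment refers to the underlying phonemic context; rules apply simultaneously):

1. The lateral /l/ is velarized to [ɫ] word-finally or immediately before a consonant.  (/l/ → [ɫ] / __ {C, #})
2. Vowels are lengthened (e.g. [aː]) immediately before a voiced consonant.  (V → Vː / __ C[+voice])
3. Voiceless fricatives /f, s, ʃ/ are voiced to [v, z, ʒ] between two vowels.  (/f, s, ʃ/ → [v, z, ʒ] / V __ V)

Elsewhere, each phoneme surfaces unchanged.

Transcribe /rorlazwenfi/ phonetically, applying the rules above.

/r/ — not in any rule's target class → [r].
/o/ meets the environment for rule 2 (before a voiced consonant) → [oː].
/r/ — not in any rule's target class → [r].
/l/ — between /r/ and /a/; rule 1 does not apply here → [l].
/a/ — between /l/ and /z/, before a voiced consonant — surfaces as [aː] (rule 2).
/z/ stays [z].
/w/ — not in any rule's target class → [w].
/e/ (between /w/ and /n/) occurs before a voiced consonant → [eː] by rule 2.
/n/ (between /e/ and /f/) is unaffected → [n].
/f/ (between /n/ and /i/) is in the target of rule 3 but the environment (between two vowels) is not met → [f].
/i/ — word-final; rule 2 does not apply here → [i].

[roːrlaːzweːnfi]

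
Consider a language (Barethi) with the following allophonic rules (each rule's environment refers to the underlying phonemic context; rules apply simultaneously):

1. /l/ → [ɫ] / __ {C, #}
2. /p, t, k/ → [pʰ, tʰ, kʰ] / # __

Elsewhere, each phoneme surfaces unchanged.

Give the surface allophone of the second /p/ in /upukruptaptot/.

[p]

/p/ (between /u/ and /t/) is in the target of rule 2 but the environment (word-initially) is not met → [p].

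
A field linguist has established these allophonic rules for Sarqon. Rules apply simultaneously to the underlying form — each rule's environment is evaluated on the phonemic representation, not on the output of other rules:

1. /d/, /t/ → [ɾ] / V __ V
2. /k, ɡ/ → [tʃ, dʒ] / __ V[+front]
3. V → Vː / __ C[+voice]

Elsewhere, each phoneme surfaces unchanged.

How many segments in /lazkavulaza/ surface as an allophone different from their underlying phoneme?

4

Segments that undergo a rule: /a/ → [aː] (rule 3); /a/ → [aː] (rule 3); /u/ → [uː] (rule 3); /a/ → [aː] (rule 3).
All other segments surface unchanged.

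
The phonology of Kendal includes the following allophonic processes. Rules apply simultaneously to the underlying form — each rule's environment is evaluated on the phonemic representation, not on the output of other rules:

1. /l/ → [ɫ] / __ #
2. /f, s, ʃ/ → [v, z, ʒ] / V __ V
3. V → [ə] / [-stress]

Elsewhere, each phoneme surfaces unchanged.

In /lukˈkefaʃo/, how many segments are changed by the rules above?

Segments that undergo a rule: /u/ → [ə] (rule 3); /f/ → [v] (rule 2); /a/ → [ə] (rule 3); /ʃ/ → [ʒ] (rule 2); /o/ → [ə] (rule 3).
All other segments surface unchanged.

5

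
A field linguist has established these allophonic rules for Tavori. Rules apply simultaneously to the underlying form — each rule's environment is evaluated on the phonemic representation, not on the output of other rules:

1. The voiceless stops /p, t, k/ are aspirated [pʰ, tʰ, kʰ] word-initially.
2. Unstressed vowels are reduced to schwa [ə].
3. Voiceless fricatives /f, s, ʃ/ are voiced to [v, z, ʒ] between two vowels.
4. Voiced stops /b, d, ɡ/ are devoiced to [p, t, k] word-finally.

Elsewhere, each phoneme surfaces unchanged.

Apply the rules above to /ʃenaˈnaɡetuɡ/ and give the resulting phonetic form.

/ʃ/ (word-initial) is in the target of rule 3 but the environment (between two vowels) is not met → [ʃ].
/e/ meets the environment for rule 2 (in an unstressed syllable) → [ə].
/n/ (between /e/ and /a/) is unaffected → [n].
Rule 2 applies to /a/ (between /n/ and /n/: in an unstressed syllable) → [ə].
/n/ (between /a/ and /a/) is unaffected → [n].
/a/ (between /n/ and /ɡ/): rule 2 targets it, but not in an unstressed syllable → unchanged [a].
/ɡ/ (between /a/ and /e/): rule 4 targets it, but not word-finally → unchanged [ɡ].
/e/ — between /ɡ/ and /t/, in an unstressed syllable — surfaces as [ə] (rule 2).
/t/ (between /e/ and /u/) is in the target of rule 1 but the environment (word-initially) is not met → [t].
/u/ — between /t/ and /ɡ/, in an unstressed syllable — surfaces as [ə] (rule 2).
/ɡ/ meets the environment for rule 4 (word-finally) → [k].

[ʃənəˈnaɡətək]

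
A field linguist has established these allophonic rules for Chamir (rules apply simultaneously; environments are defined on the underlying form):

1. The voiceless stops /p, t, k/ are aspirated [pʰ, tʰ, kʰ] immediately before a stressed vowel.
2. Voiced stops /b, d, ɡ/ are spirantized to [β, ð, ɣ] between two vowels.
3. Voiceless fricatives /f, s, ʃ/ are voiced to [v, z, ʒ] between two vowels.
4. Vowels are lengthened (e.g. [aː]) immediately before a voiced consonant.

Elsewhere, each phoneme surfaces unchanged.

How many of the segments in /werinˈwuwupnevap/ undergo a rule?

Segments that undergo a rule: /e/ → [eː] (rule 4); /i/ → [iː] (rule 4); /u/ → [uː] (rule 4); /e/ → [eː] (rule 4).
All other segments surface unchanged.

4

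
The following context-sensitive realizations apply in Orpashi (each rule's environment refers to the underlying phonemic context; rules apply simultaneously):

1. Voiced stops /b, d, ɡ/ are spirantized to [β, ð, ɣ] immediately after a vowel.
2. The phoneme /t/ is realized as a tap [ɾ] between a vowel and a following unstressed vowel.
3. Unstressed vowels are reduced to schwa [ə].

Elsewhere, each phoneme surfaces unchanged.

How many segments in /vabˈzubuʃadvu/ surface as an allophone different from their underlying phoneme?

7

Segments that undergo a rule: /a/ → [ə] (rule 3); /b/ → [β] (rule 1); /b/ → [β] (rule 1); /u/ → [ə] (rule 3); /a/ → [ə] (rule 3); /d/ → [ð] (rule 1); /u/ → [ə] (rule 3).
All other segments surface unchanged.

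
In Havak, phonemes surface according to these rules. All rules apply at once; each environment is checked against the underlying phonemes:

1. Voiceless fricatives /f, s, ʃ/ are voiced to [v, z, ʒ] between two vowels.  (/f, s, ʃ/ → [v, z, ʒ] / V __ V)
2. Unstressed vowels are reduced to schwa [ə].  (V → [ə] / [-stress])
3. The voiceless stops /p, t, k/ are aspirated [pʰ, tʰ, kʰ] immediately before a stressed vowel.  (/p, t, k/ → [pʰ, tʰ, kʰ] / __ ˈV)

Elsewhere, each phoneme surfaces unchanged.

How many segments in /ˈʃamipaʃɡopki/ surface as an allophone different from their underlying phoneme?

4

Segments that undergo a rule: /i/ → [ə] (rule 2); /a/ → [ə] (rule 2); /o/ → [ə] (rule 2); /i/ → [ə] (rule 2).
All other segments surface unchanged.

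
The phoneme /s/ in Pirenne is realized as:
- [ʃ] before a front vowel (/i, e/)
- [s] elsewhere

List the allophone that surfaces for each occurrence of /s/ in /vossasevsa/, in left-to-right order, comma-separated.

Occurrence 1 (position 3): no conditioning environment matches → elsewhere allophone [s].
Occurrence 2 (position 4): no conditioning environment matches → elsewhere allophone [s].
Occurrence 3 (position 6): before a front vowel (/i, e/) → [ʃ].
Occurrence 4 (position 9): no conditioning environment matches → elsewhere allophone [s].

[s], [s], [ʃ], [s]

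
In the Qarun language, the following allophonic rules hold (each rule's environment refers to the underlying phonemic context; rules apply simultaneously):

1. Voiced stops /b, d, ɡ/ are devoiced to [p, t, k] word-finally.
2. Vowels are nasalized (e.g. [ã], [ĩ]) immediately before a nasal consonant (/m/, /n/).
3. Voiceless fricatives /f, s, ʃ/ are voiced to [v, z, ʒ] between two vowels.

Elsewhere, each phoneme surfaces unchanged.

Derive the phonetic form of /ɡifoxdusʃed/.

[ɡivoxdusʃet]

/ɡ/ — word-initial; rule 1 does not apply here → [ɡ].
/i/ (between /ɡ/ and /f/) is in the target of rule 2 but the environment (before a nasal consonant) is not met → [i].
/f/ — between /i/ and /o/, between two vowels — surfaces as [v] (rule 3).
/o/ — between /f/ and /x/; rule 2 does not apply here → [o].
/x/ — not in any rule's target class → [x].
/d/ (between /x/ and /u/) is in the target of rule 1 but the environment (word-finally) is not met → [d].
/u/ (between /d/ and /s/) is in the target of rule 2 but the environment (before a nasal consonant) is not met → [u].
/s/ — between /u/ and /ʃ/; rule 3 does not apply here → [s].
/ʃ/ — between /s/ and /e/; rule 3 does not apply here → [ʃ].
/e/ (between /ʃ/ and /d/) fails the environment for rule 2, so it stays [e].
/d/ — word-final, word-finally — surfaces as [t] (rule 1).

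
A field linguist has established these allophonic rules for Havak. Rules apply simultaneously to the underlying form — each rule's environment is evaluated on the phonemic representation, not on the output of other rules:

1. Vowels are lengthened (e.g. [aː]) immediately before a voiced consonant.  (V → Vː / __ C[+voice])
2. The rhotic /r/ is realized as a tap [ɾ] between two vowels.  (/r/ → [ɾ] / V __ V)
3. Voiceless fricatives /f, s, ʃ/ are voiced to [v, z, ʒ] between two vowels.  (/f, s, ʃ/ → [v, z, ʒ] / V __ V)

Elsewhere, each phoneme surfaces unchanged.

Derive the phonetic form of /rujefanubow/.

/r/ (word-initial) fails the environment for rule 2, so it stays [r].
/u/ (between /r/ and /j/): before a voiced consonant, so rule 1 applies → [uː].
/j/ stays [j].
/e/ (between /j/ and /f/): rule 1 targets it, but not before a voiced consonant → unchanged [e].
/f/ (between /e/ and /a/) occurs between two vowels → [v] by rule 3.
Rule 1 applies to /a/ (between /f/ and /n/: before a voiced consonant) → [aː].
/n/ (between /a/ and /u/): no rule targets it → [n].
Rule 1 applies to /u/ (between /n/ and /b/: before a voiced consonant) → [uː].
/b/ (between /u/ and /o/): no rule targets it → [b].
/o/ meets the environment for rule 1 (before a voiced consonant) → [oː].
/w/ (word-final): no rule targets it → [w].

[ruːjevaːnuːboːw]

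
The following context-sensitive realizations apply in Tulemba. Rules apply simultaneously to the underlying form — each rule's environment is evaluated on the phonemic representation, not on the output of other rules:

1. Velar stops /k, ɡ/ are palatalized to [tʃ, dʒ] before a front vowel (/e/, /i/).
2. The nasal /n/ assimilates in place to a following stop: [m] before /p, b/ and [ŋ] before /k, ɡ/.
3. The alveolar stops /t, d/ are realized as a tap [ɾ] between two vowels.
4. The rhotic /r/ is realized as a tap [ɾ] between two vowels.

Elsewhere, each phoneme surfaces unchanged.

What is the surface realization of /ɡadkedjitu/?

/ɡ/ (word-initial): rule 1 targets it, but not before a front vowel → unchanged [ɡ].
/a/ (between /ɡ/ and /d/) is unaffected → [a].
/d/ (between /a/ and /k/) is in the target of rule 3 but the environment (between two vowels) is not met → [d].
Rule 1 applies to /k/ (between /d/ and /e/: before a front vowel) → [tʃ].
/e/ (between /k/ and /d/) is unaffected → [e].
/d/ (between /e/ and /j/) fails the environment for rule 3, so it stays [d].
/j/ — not in any rule's target class → [j].
/i/ (between /j/ and /t/) is unaffected → [i].
/t/ (between /i/ and /u/) occurs between two vowels → [ɾ] by rule 3.
/u/ (word-final) is unaffected → [u].

[ɡadtʃedjiɾu]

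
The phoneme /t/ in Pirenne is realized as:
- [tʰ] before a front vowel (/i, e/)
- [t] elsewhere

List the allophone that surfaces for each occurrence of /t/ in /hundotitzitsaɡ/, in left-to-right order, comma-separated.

[tʰ], [t], [t]

Occurrence 1 (position 6): before a front vowel (/i, e/) → [tʰ].
Occurrence 2 (position 8): no conditioning environment matches → elsewhere allophone [t].
Occurrence 3 (position 11): no conditioning environment matches → elsewhere allophone [t].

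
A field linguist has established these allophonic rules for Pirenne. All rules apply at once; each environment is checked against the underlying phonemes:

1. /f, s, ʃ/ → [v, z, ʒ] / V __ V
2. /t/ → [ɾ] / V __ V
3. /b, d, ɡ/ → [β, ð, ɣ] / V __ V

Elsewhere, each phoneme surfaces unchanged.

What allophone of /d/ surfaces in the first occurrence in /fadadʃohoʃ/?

/d/ (between /a/ and /a/) occurs between two vowels → [ð] by rule 3.

[ð]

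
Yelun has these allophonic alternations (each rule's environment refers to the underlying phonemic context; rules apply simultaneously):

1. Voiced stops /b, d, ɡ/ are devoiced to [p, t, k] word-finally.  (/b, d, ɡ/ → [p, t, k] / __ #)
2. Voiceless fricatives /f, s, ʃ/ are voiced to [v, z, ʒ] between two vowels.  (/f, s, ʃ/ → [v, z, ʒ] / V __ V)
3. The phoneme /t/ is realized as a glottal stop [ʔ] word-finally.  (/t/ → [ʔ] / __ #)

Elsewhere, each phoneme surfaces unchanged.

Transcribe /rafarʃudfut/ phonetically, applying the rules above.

[ravarʃudfuʔ]

/r/ — not in any rule's target class → [r].
/a/ (between /r/ and /f/): no rule targets it → [a].
/f/ meets the environment for rule 2 (between two vowels) → [v].
/a/ — not in any rule's target class → [a].
/r/ (between /a/ and /ʃ/) is unaffected → [r].
/ʃ/ (between /r/ and /u/) is in the target of rule 2 but the environment (between two vowels) is not met → [ʃ].
/u/ — not in any rule's target class → [u].
/d/ (between /u/ and /f/): rule 1 targets it, but not word-finally → unchanged [d].
/f/ (between /d/ and /u/) fails the environment for rule 2, so it stays [f].
/u/ stays [u].
Rule 3 applies to /t/ (word-final: word-finally) → [ʔ].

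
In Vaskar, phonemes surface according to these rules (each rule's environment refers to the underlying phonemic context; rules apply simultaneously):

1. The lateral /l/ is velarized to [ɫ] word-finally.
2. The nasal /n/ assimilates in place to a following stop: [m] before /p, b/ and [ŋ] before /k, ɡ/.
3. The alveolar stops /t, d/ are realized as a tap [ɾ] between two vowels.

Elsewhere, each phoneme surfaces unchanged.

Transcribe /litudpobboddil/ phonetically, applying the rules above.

/l/ (word-initial) fails the environment for rule 1, so it stays [l].
/t/ (between /i/ and /u/): between two vowels, so rule 3 applies → [ɾ].
/d/ (between /u/ and /p/) fails the environment for rule 3, so it stays [d].
/d/ (between /o/ and /d/) is in the target of rule 3 but the environment (between two vowels) is not met → [d].
/d/ — between /d/ and /i/; rule 3 does not apply here → [d].
/l/ — word-final, word-finally — surfaces as [ɫ] (rule 1).

[liɾudpobboddiɫ]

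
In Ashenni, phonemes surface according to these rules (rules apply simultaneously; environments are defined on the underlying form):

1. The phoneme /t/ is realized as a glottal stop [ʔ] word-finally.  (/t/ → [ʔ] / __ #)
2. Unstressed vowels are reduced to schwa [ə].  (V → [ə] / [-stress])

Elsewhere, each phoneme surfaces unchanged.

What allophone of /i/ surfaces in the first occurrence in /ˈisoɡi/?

[i]

/i/ — word-initial; rule 2 does not apply here → [i].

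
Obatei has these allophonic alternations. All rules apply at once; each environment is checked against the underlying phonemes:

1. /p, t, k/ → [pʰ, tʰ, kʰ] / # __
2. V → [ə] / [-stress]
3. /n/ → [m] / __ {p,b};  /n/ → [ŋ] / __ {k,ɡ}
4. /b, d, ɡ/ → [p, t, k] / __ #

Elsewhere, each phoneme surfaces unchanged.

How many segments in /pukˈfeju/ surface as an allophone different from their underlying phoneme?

3

Segments that undergo a rule: /p/ → [pʰ] (rule 1); /u/ → [ə] (rule 2); /u/ → [ə] (rule 2).
All other segments surface unchanged.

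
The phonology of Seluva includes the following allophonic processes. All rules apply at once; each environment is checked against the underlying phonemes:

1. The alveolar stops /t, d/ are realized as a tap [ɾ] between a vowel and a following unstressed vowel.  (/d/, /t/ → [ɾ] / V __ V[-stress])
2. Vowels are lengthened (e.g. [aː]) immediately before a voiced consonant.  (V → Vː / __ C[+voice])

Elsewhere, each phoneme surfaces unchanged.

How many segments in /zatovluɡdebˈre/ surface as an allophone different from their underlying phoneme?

4

Segments that undergo a rule: /t/ → [ɾ] (rule 1); /o/ → [oː] (rule 2); /u/ → [uː] (rule 2); /e/ → [eː] (rule 2).
All other segments surface unchanged.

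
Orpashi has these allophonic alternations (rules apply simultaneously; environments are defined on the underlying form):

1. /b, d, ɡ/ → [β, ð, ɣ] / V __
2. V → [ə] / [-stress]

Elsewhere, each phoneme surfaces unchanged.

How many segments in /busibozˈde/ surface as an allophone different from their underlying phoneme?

4

Segments that undergo a rule: /u/ → [ə] (rule 2); /i/ → [ə] (rule 2); /b/ → [β] (rule 1); /o/ → [ə] (rule 2).
All other segments surface unchanged.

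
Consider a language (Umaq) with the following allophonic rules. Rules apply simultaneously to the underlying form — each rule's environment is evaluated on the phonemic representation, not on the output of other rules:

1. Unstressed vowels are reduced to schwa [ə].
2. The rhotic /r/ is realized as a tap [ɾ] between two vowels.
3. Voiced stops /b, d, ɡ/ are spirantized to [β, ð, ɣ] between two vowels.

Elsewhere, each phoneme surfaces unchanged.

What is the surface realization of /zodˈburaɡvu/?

/o/ meets the environment for rule 1 (in an unstressed syllable) → [ə].
/d/ — between /o/ and /b/; rule 3 does not apply here → [d].
/b/ (between /d/ and /u/) is in the target of rule 3 but the environment (between two vowels) is not met → [b].
/u/ (between /b/ and /r/): rule 1 targets it, but not in an unstressed syllable → unchanged [u].
/r/ (between /u/ and /a/) occurs between two vowels → [ɾ] by rule 2.
/a/ — between /r/ and /ɡ/, in an unstressed syllable — surfaces as [ə] (rule 1).
/ɡ/ (between /a/ and /v/) fails the environment for rule 3, so it stays [ɡ].
/u/ (word-final): in an unstressed syllable, so rule 1 applies → [ə].

[zədˈbuɾəɡvə]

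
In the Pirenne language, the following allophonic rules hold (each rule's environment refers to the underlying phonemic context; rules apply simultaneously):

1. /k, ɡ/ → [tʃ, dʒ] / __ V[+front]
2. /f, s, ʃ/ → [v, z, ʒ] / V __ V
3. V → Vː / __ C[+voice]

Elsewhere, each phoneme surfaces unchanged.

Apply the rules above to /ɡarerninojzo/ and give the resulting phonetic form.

[ɡaːreːrniːnoːjzo]

/ɡ/ (word-initial): rule 1 targets it, but not before a front vowel → unchanged [ɡ].
/a/ (between /ɡ/ and /r/): before a voiced consonant, so rule 3 applies → [aː].
/r/ — not in any rule's target class → [r].
Rule 3 applies to /e/ (between /r/ and /r/: before a voiced consonant) → [eː].
/r/ stays [r].
/n/ stays [n].
/i/ meets the environment for rule 3 (before a voiced consonant) → [iː].
/n/ (between /i/ and /o/) is unaffected → [n].
/o/ (between /n/ and /j/): before a voiced consonant, so rule 3 applies → [oː].
/j/ stays [j].
/z/ (between /j/ and /o/): no rule targets it → [z].
/o/ (word-final) is in the target of rule 3 but the environment (before a voiced consonant) is not met → [o].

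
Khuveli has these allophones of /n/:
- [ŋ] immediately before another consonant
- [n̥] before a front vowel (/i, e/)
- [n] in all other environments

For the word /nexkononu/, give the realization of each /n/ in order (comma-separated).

[n̥], [n], [n]

Occurrence 1 (position 1): before a front vowel (/i, e/) → [n̥].
Occurrence 2 (position 6): no conditioning environment matches → elsewhere allophone [n].
Occurrence 3 (position 8): no conditioning environment matches → elsewhere allophone [n].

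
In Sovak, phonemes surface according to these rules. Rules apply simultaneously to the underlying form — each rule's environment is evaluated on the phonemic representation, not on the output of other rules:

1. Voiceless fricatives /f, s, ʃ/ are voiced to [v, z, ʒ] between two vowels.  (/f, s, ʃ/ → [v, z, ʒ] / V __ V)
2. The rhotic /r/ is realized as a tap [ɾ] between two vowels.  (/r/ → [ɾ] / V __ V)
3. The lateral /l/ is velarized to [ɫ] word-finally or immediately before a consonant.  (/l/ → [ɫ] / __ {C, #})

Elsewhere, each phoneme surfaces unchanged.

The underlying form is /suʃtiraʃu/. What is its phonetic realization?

/s/ — word-initial; rule 1 does not apply here → [s].
/u/ — not in any rule's target class → [u].
/ʃ/ — between /u/ and /t/; rule 1 does not apply here → [ʃ].
/t/ (between /ʃ/ and /i/) is unaffected → [t].
/i/ (between /t/ and /r/): no rule targets it → [i].
/r/ — between /i/ and /a/, between two vowels — surfaces as [ɾ] (rule 2).
/a/ (between /r/ and /ʃ/) is unaffected → [a].
/ʃ/ meets the environment for rule 1 (between two vowels) → [ʒ].
/u/ stays [u].

[suʃtiɾaʒu]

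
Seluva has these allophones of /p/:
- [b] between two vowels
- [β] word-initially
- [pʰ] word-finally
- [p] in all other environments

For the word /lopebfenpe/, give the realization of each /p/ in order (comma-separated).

[b], [p]

Occurrence 1 (position 3): between two vowels → [b].
Occurrence 2 (position 9): no conditioning environment matches → elsewhere allophone [p].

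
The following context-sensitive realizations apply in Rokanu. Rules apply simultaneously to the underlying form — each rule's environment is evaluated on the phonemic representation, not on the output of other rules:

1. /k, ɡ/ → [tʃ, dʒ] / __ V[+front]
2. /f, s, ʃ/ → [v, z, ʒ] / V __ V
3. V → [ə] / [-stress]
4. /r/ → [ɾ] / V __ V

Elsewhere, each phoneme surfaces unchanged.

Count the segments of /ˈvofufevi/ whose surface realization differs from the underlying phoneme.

5

Segments that undergo a rule: /f/ → [v] (rule 2); /u/ → [ə] (rule 3); /f/ → [v] (rule 2); /e/ → [ə] (rule 3); /i/ → [ə] (rule 3).
All other segments surface unchanged.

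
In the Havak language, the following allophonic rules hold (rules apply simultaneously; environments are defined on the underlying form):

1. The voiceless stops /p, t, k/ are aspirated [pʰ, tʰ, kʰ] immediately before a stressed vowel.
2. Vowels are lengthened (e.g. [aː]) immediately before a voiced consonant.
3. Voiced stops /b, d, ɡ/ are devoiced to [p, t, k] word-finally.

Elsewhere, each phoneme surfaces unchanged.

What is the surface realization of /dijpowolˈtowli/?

/d/ — word-initial; rule 3 does not apply here → [d].
/i/ — between /d/ and /j/, before a voiced consonant — surfaces as [iː] (rule 2).
/j/ (between /i/ and /p/) is unaffected → [j].
/p/ (between /j/ and /o/) fails the environment for rule 1, so it stays [p].
/o/ — between /p/ and /w/, before a voiced consonant — surfaces as [oː] (rule 2).
/w/ — not in any rule's target class → [w].
/o/ (between /w/ and /l/): before a voiced consonant, so rule 2 applies → [oː].
/l/ — not in any rule's target class → [l].
/t/ (between /l/ and /o/) occurs immediately before a stressed vowel → [tʰ] by rule 1.
Rule 2 applies to /o/ (between /t/ and /w/: before a voiced consonant) → [oː].
/w/ (between /o/ and /l/): no rule targets it → [w].
/l/ (between /w/ and /i/) is unaffected → [l].
/i/ (word-final) fails the environment for rule 2, so it stays [i].

[diːjpoːwoːlˈtʰoːwli]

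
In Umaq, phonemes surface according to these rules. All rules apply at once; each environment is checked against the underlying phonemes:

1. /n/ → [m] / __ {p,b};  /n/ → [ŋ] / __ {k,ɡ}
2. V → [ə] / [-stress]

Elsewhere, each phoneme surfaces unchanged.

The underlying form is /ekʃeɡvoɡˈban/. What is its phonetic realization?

[əkʃəɡvəɡˈban]

/e/ — word-initial, in an unstressed syllable — surfaces as [ə] (rule 2).
/k/ stays [k].
/ʃ/ stays [ʃ].
/e/ — between /ʃ/ and /ɡ/, in an unstressed syllable — surfaces as [ə] (rule 2).
/ɡ/ — not in any rule's target class → [ɡ].
/v/ stays [v].
Rule 2 applies to /o/ (between /v/ and /ɡ/: in an unstressed syllable) → [ə].
/ɡ/ (between /o/ and /b/): no rule targets it → [ɡ].
/b/ — not in any rule's target class → [b].
/a/ (between /b/ and /n/) is in the target of rule 2 but the environment (in an unstressed syllable) is not met → [a].
/n/ (word-final) is in the target of rule 1 but the environment (before a labial or velar stop) is not met → [n].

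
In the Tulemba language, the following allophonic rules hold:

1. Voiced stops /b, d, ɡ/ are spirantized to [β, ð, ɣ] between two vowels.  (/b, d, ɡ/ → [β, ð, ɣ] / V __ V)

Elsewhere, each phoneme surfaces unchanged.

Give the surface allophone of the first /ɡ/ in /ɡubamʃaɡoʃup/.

/ɡ/ (word-initial) is in the target of rule 1 but the environment (between two vowels) is not met → [ɡ].

[ɡ]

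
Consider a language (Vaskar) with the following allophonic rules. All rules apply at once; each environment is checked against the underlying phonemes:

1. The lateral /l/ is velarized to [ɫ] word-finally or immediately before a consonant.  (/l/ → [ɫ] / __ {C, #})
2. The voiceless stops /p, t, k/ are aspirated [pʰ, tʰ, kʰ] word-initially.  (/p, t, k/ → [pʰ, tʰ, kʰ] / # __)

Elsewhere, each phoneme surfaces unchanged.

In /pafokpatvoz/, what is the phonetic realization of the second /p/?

[p]

/p/ (between /k/ and /a/) is in the target of rule 2 but the environment (word-initially) is not met → [p].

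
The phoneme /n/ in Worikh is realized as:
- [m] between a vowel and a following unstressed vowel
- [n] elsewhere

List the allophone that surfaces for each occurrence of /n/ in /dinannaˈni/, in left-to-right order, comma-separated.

[m], [n], [n], [n]

Occurrence 1 (position 3): between a vowel and a following unstressed vowel → [m].
Occurrence 2 (position 5): no conditioning environment matches → elsewhere allophone [n].
Occurrence 3 (position 6): no conditioning environment matches → elsewhere allophone [n].
Occurrence 4 (position 8): no conditioning environment matches → elsewhere allophone [n].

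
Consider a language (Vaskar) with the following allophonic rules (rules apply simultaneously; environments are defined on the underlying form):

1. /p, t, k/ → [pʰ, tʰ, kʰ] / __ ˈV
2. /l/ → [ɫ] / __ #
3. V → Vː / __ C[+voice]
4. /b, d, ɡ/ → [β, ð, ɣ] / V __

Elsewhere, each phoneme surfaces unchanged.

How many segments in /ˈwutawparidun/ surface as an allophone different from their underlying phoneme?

5

Segments that undergo a rule: /a/ → [aː] (rule 3); /a/ → [aː] (rule 3); /i/ → [iː] (rule 3); /d/ → [ð] (rule 4); /u/ → [uː] (rule 3).
All other segments surface unchanged.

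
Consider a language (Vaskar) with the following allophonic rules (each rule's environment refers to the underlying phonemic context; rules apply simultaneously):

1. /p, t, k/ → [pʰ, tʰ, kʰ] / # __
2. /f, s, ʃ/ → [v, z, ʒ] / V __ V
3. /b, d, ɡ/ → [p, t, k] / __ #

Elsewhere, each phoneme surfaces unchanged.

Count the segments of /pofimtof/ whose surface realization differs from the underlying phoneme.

Segments that undergo a rule: /p/ → [pʰ] (rule 1); /f/ → [v] (rule 2).
All other segments surface unchanged.

2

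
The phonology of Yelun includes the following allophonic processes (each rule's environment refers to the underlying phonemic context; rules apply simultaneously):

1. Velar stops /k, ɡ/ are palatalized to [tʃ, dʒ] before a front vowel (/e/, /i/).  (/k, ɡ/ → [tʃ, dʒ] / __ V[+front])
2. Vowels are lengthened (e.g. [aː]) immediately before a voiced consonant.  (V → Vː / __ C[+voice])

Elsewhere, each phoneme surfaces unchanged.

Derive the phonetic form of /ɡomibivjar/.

[ɡoːmiːbiːvjaːr]

/ɡ/ — word-initial; rule 1 does not apply here → [ɡ].
/o/ — between /ɡ/ and /m/, before a voiced consonant — surfaces as [oː] (rule 2).
/m/ stays [m].
/i/ (between /m/ and /b/): before a voiced consonant, so rule 2 applies → [iː].
/b/ — not in any rule's target class → [b].
Rule 2 applies to /i/ (between /b/ and /v/: before a voiced consonant) → [iː].
/v/ (between /i/ and /j/): no rule targets it → [v].
/j/ stays [j].
Rule 2 applies to /a/ (between /j/ and /r/: before a voiced consonant) → [aː].
/r/ (word-final): no rule targets it → [r].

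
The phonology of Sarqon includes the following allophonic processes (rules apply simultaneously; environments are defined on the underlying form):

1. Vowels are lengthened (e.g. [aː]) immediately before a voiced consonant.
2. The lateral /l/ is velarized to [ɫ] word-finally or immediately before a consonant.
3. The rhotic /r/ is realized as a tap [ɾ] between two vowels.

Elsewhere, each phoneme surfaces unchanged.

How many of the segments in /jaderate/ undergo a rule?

3

Segments that undergo a rule: /a/ → [aː] (rule 1); /e/ → [eː] (rule 1); /r/ → [ɾ] (rule 3).
All other segments surface unchanged.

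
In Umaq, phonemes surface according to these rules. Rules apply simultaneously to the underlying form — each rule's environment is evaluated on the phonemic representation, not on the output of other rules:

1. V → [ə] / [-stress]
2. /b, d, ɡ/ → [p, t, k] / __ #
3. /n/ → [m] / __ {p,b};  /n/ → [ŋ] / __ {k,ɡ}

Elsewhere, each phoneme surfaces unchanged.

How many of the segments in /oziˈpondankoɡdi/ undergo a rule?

6

Segments that undergo a rule: /o/ → [ə] (rule 1); /i/ → [ə] (rule 1); /a/ → [ə] (rule 1); /n/ → [ŋ] (rule 3); /o/ → [ə] (rule 1); /i/ → [ə] (rule 1).
All other segments surface unchanged.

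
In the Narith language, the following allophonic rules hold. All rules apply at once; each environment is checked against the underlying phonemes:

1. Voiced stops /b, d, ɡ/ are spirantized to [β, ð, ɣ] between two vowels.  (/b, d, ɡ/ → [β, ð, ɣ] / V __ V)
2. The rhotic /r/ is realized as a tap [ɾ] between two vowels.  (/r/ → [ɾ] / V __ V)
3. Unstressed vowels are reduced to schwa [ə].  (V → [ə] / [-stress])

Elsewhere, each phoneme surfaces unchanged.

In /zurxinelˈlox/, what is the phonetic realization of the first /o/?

/o/ — between /l/ and /x/; rule 3 does not apply here → [o].

[o]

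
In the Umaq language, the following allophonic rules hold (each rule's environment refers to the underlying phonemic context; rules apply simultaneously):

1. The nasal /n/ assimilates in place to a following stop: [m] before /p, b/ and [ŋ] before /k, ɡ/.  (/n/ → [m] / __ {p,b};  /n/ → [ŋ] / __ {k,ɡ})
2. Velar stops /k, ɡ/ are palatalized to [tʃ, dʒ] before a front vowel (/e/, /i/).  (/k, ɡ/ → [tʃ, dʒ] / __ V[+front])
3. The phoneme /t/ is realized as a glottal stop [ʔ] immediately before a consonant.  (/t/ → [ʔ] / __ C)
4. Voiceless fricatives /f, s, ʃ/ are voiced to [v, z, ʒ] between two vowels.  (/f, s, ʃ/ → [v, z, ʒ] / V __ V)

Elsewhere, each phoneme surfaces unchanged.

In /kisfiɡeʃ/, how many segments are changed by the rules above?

2

Segments that undergo a rule: /k/ → [tʃ] (rule 2); /ɡ/ → [dʒ] (rule 2).
All other segments surface unchanged.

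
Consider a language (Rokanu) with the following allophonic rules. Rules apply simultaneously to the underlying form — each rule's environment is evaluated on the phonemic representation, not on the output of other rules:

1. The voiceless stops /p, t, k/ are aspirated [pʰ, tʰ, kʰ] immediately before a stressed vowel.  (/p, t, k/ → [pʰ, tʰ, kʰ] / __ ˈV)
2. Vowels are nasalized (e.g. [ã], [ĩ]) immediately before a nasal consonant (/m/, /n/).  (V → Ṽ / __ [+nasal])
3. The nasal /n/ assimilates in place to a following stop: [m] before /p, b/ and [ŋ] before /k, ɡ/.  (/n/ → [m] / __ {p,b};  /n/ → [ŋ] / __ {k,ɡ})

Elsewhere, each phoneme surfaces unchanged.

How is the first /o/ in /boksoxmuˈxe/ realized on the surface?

[o]

/o/ — between /b/ and /k/; rule 2 does not apply here → [o].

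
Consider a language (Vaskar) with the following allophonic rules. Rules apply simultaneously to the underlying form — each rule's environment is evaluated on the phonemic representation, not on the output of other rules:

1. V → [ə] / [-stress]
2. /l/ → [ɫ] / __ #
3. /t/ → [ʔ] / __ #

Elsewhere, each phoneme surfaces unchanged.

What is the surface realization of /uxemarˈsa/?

[əxəmərˈsa]

Rule 1 applies to /u/ (word-initial: in an unstressed syllable) → [ə].
/x/ (between /u/ and /e/): no rule targets it → [x].
/e/ (between /x/ and /m/) occurs in an unstressed syllable → [ə] by rule 1.
/m/ (between /e/ and /a/) is unaffected → [m].
/a/ — between /m/ and /r/, in an unstressed syllable — surfaces as [ə] (rule 1).
/r/ stays [r].
/s/ (between /r/ and /a/): no rule targets it → [s].
/a/ (word-final) fails the environment for rule 1, so it stays [a].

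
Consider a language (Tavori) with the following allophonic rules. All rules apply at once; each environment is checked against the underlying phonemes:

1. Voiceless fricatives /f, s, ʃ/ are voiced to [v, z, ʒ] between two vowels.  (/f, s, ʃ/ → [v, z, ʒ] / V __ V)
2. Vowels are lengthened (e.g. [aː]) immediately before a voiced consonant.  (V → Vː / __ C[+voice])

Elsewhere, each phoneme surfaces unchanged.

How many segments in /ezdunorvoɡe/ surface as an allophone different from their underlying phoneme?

Segments that undergo a rule: /e/ → [eː] (rule 2); /u/ → [uː] (rule 2); /o/ → [oː] (rule 2); /o/ → [oː] (rule 2).
All other segments surface unchanged.

4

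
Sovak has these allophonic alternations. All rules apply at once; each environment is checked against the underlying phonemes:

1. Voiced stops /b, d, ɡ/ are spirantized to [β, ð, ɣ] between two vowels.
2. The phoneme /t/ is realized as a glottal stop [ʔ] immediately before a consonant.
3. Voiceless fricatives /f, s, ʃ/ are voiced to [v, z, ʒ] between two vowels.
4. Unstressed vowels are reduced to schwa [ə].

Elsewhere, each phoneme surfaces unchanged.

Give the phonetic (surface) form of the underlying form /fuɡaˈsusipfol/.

/f/ (word-initial): rule 3 targets it, but not between two vowels → unchanged [f].
/u/ (between /f/ and /ɡ/): in an unstressed syllable, so rule 4 applies → [ə].
/ɡ/ — between /u/ and /a/, between two vowels — surfaces as [ɣ] (rule 1).
Rule 4 applies to /a/ (between /ɡ/ and /s/: in an unstressed syllable) → [ə].
/s/ (between /a/ and /u/): between two vowels, so rule 3 applies → [z].
/u/ — between /s/ and /s/; rule 4 does not apply here → [u].
/s/ (between /u/ and /i/) occurs between two vowels → [z] by rule 3.
Rule 4 applies to /i/ (between /s/ and /p/: in an unstressed syllable) → [ə].
/p/ stays [p].
/f/ (between /p/ and /o/): rule 3 targets it, but not between two vowels → unchanged [f].
/o/ meets the environment for rule 4 (in an unstressed syllable) → [ə].
/l/ (word-final) is unaffected → [l].

[fəɣəˈzuzəpfəl]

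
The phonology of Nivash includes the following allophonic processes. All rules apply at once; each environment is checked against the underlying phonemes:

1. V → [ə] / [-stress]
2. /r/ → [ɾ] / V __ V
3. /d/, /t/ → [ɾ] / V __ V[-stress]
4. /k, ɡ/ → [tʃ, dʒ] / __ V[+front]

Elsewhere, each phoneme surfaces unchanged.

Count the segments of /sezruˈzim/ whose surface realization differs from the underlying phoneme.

Segments that undergo a rule: /e/ → [ə] (rule 1); /u/ → [ə] (rule 1).
All other segments surface unchanged.

2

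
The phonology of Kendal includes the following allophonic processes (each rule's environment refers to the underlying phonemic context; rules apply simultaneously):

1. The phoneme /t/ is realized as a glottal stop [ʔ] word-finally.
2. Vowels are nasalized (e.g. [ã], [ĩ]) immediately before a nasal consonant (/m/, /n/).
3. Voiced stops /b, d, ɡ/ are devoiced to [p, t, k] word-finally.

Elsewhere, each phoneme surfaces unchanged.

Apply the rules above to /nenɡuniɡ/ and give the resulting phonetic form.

[nẽnɡũnik]

/n/ (word-initial) is unaffected → [n].
/e/ — between /n/ and /n/, before a nasal consonant — surfaces as [ẽ] (rule 2).
/n/ stays [n].
/ɡ/ (between /n/ and /u/): rule 3 targets it, but not word-finally → unchanged [ɡ].
/u/ (between /ɡ/ and /n/) occurs before a nasal consonant → [ũ] by rule 2.
/n/ — not in any rule's target class → [n].
/i/ (between /n/ and /ɡ/) fails the environment for rule 2, so it stays [i].
/ɡ/ (word-final): word-finally, so rule 3 applies → [k].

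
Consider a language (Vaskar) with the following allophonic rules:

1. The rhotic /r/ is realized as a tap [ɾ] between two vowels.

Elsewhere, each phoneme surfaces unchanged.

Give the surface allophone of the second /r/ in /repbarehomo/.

/r/ (between /a/ and /e/) occurs between two vowels → [ɾ] by rule 1.

[ɾ]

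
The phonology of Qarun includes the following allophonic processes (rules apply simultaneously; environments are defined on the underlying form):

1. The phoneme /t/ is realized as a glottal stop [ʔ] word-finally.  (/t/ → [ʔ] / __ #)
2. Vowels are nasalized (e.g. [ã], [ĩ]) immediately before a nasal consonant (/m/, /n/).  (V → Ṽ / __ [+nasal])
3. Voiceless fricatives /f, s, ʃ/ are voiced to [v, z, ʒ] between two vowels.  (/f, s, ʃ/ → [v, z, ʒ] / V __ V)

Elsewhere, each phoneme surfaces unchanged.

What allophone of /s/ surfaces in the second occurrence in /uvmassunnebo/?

/s/ — between /s/ and /u/; rule 3 does not apply here → [s].

[s]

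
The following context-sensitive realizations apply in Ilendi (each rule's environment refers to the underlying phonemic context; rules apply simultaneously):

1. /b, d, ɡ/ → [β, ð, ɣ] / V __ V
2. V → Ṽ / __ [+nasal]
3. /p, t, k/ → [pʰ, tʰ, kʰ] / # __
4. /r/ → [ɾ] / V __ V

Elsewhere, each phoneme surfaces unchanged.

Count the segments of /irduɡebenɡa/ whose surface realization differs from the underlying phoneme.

Segments that undergo a rule: /ɡ/ → [ɣ] (rule 1); /b/ → [β] (rule 1); /e/ → [ẽ] (rule 2).
All other segments surface unchanged.

3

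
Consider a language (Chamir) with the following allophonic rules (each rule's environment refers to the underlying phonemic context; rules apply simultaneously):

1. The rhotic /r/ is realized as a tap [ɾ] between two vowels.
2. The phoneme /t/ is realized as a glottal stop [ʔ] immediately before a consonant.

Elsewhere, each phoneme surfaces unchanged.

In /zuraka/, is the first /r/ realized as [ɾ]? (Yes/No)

Rule 1 applies to /r/ (between /u/ and /a/: between two vowels) → [ɾ].
The actual realization is [ɾ], which matches [ɾ].

Yes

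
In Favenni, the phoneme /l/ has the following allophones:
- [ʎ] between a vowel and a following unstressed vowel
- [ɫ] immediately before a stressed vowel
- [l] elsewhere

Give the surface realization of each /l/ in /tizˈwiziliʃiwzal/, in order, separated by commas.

[ʎ], [l]

Occurrence 1 (position 8): between a vowel and a following unstressed vowel → [ʎ].
Occurrence 2 (position 15): no conditioning environment matches → elsewhere allophone [l].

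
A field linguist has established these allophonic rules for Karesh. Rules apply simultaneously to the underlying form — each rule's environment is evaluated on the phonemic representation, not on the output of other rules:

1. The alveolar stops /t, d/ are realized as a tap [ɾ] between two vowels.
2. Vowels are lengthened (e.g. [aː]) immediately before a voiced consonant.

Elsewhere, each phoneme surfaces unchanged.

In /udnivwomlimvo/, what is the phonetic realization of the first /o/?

/o/ (between /w/ and /m/) occurs before a voiced consonant → [oː] by rule 2.

[oː]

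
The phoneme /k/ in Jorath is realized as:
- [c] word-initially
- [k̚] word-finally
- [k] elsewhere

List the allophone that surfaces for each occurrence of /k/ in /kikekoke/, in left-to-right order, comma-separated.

[c], [k], [k], [k]

Occurrence 1 (position 1): word-initially → [c].
Occurrence 2 (position 3): no conditioning environment matches → elsewhere allophone [k].
Occurrence 3 (position 5): no conditioning environment matches → elsewhere allophone [k].
Occurrence 4 (position 7): no conditioning environment matches → elsewhere allophone [k].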